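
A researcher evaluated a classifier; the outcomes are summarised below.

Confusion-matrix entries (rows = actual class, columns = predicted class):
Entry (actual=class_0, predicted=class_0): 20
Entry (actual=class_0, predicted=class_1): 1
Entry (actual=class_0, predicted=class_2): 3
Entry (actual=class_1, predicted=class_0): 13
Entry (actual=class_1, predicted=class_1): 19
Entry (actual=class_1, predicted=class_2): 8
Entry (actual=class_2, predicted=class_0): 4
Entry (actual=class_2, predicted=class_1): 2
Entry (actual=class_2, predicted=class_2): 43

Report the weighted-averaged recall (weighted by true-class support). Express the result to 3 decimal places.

0.726

Per-class recall (TP/(TP+FN)):
  class_0: TP=20, FN=1+3=4 → 20/24 = 0.8333
  class_1: TP=19, FN=13+8=21 → 19/40 = 0.4750
  class_2: TP=43, FN=4+2=6 → 43/49 = 0.8776
Weighted-recall = Σ (supportᵢ/N)·recallᵢ with N=113: (24/113)·0.8333 + (40/113)·0.4750 + (49/113)·0.8776 = 0.726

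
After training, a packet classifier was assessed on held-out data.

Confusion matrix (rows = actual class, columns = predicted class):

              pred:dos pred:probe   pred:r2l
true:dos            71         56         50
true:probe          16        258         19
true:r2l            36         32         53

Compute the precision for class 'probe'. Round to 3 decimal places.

0.746

Treat 'probe' as positive and all other classes as negative.
precision = TP/(TP+FP).
probe: TP=258, FP=56+32=88 → 258/346 = 0.7457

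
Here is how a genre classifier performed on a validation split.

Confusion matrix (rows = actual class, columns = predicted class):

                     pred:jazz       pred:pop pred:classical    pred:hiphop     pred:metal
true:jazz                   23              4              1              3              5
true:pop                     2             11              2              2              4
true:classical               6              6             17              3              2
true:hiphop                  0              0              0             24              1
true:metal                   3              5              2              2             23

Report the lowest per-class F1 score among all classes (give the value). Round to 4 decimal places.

Per-class F1 score (2·TP/(2·TP+FP+FN)):
  jazz: TP=23, FP=2+6+0+3=11, FN=4+1+3+5=13 → 46/70 = 0.65714
  pop: TP=11, FP=4+6+0+5=15, FN=2+2+2+4=10 → 22/47 = 0.46809
  classical: TP=17, FP=1+2+0+2=5, FN=6+6+3+2=17 → 34/56 = 0.60714
  hiphop: TP=24, FP=3+2+3+2=10, FN=0+0+0+1=1 → 48/59 = 0.81356
  metal: TP=23, FP=5+4+2+1=12, FN=3+5+2+2=12 → 46/70 = 0.65714
Lowest is class 'pop' with F1 score = 0.4681.

0.4681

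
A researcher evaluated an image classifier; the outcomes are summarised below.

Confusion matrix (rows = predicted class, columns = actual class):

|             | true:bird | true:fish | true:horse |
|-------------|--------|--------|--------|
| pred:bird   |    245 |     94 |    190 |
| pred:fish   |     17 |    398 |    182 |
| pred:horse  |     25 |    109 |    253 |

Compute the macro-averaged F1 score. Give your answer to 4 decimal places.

Per-class F1 score (2·TP/(2·TP+FP+FN)):
  bird: TP=245, FP=94+190=284, FN=17+25=42 → 490/816 = 0.60049
  fish: TP=398, FP=17+182=199, FN=94+109=203 → 796/1198 = 0.66444
  horse: TP=253, FP=25+109=134, FN=190+182=372 → 506/1012 = 0.50000
Macro-F1 score = mean = (0.60049 + 0.66444 + 0.50000) / 3 = 0.5883

0.5883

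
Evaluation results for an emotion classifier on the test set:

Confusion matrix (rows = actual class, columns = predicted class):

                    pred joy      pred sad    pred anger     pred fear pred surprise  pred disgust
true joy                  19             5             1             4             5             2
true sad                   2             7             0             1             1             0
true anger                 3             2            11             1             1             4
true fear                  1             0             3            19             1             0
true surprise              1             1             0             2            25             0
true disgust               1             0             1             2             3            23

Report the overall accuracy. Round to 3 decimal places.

Accuracy = trace / total = (19+7+11+19+25+23=104) / 152 = 104/152 = 0.684

0.684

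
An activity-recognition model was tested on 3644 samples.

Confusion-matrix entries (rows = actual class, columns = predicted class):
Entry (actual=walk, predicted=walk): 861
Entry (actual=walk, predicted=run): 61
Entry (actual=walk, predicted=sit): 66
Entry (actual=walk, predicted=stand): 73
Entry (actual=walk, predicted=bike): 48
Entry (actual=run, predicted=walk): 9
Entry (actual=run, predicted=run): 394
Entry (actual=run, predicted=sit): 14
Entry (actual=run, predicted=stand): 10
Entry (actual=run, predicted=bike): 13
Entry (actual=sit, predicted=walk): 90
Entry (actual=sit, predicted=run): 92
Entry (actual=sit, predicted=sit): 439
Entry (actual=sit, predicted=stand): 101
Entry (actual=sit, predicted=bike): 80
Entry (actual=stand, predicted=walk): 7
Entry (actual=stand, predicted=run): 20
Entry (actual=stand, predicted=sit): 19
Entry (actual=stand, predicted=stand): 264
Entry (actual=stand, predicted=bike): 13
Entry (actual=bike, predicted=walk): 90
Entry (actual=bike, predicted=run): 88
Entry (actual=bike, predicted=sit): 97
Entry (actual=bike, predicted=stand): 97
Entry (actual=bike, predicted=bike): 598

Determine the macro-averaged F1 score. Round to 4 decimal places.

Per-class F1 score (2·TP/(2·TP+FP+FN)):
  walk: TP=861, FP=9+90+7+90=196, FN=61+66+73+48=248 → 1722/2166 = 0.79501
  run: TP=394, FP=61+92+20+88=261, FN=9+14+10+13=46 → 788/1095 = 0.71963
  sit: TP=439, FP=66+14+19+97=196, FN=90+92+101+80=363 → 878/1437 = 0.61100
  stand: TP=264, FP=73+10+101+97=281, FN=7+20+19+13=59 → 528/868 = 0.60829
  bike: TP=598, FP=48+13+80+13=154, FN=90+88+97+97=372 → 1196/1722 = 0.69454
Macro-F1 score = mean = (0.79501 + 0.71963 + 0.61100 + 0.60829 + 0.69454) / 5 = 0.6857

0.6857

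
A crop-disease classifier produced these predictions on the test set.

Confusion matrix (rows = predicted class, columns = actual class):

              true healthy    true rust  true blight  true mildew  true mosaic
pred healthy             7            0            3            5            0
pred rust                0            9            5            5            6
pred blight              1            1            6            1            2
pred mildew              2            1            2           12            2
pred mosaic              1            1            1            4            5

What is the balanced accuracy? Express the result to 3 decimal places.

Balanced accuracy = mean of per-class recall.
  healthy: recall = 7/11 = 0.6364
  rust: recall = 9/12 = 0.7500
  blight: recall = 6/17 = 0.3529
  mildew: recall = 12/27 = 0.4444
  mosaic: recall = 5/15 = 0.3333
Mean = (0.6364 + 0.7500 + 0.3529 + 0.4444 + 0.3333) / 5 = 0.503

0.503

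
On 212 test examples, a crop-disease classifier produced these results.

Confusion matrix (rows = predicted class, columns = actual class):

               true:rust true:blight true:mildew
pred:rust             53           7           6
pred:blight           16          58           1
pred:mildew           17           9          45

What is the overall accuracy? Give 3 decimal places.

0.736

Accuracy = trace / total = (53+58+45=156) / 212 = 156/212 = 0.736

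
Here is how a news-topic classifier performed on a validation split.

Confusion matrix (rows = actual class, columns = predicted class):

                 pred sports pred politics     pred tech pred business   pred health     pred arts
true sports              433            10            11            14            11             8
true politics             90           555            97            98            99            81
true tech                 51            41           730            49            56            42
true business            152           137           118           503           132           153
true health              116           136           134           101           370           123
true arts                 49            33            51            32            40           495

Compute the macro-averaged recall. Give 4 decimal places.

0.6154

Per-class recall (TP/(TP+FN)):
  sports: TP=433, FN=10+11+14+11+8=54 → 433/487 = 0.88912
  politics: TP=555, FN=90+97+98+99+81=465 → 555/1020 = 0.54412
  tech: TP=730, FN=51+41+49+56+42=239 → 730/969 = 0.75335
  business: TP=503, FN=152+137+118+132+153=692 → 503/1195 = 0.42092
  health: TP=370, FN=116+136+134+101+123=610 → 370/980 = 0.37755
  arts: TP=495, FN=49+33+51+32+40=205 → 495/700 = 0.70714
Macro-recall = mean = (0.88912 + 0.54412 + 0.75335 + 0.42092 + 0.37755 + 0.70714) / 6 = 0.6154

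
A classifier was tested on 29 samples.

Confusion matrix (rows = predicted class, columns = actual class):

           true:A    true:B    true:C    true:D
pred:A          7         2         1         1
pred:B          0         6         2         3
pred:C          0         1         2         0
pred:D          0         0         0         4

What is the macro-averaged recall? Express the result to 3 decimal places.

Per-class recall (TP/(TP+FN)):
  A: TP=7, FN=0+0+0=0 → 7/7 = 1.0000
  B: TP=6, FN=2+1+0=3 → 6/9 = 0.6667
  C: TP=2, FN=1+2+0=3 → 2/5 = 0.4000
  D: TP=4, FN=1+3+0=4 → 4/8 = 0.5000
Macro-recall = mean = (1.0000 + 0.6667 + 0.4000 + 0.5000) / 4 = 0.642

0.642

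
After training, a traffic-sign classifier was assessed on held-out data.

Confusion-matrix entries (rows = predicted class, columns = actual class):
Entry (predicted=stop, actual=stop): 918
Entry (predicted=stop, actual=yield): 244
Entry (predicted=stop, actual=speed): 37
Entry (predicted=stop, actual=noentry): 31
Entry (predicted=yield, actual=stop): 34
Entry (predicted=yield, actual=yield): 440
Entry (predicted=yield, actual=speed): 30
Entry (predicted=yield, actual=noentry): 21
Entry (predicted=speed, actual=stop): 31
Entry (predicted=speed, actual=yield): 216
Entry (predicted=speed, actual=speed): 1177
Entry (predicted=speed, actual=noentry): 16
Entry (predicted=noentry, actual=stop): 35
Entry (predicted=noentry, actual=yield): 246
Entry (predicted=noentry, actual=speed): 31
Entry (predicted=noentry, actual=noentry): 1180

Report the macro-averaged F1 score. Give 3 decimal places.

Per-class F1 score (2·TP/(2·TP+FP+FN)):
  stop: TP=918, FP=244+37+31=312, FN=34+31+35=100 → 1836/2248 = 0.8167
  yield: TP=440, FP=34+30+21=85, FN=244+216+246=706 → 880/1671 = 0.5266
  speed: TP=1177, FP=31+216+16=263, FN=37+30+31=98 → 2354/2715 = 0.8670
  noentry: TP=1180, FP=35+246+31=312, FN=31+21+16=68 → 2360/2740 = 0.8613
Macro-F1 score = mean = (0.8167 + 0.5266 + 0.8670 + 0.8613) / 4 = 0.768

0.768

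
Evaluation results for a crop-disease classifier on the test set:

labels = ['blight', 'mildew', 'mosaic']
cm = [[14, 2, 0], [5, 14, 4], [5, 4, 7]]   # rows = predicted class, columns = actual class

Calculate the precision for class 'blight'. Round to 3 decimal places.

One-vs-rest for 'blight': TP = diagonal; FP = other classes predicted 'blight'; FN = 'blight' predicted as other.
precision = TP/(TP+FP).
blight: TP=14, FP=2+0=2 → 14/16 = 0.8750

0.875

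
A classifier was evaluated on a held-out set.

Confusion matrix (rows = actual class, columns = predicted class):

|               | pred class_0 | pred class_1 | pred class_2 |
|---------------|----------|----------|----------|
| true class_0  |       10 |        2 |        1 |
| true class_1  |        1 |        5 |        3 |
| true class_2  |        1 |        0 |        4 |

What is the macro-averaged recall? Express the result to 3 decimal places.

Per-class recall (TP/(TP+FN)):
  class_0: TP=10, FN=2+1=3 → 10/13 = 0.7692
  class_1: TP=5, FN=1+3=4 → 5/9 = 0.5556
  class_2: TP=4, FN=1+0=1 → 4/5 = 0.8000
Macro-recall = mean = (0.7692 + 0.5556 + 0.8000) / 3 = 0.708

0.708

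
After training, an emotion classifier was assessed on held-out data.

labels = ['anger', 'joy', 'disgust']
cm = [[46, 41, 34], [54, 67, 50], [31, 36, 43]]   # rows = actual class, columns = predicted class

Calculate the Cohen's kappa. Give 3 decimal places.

0.077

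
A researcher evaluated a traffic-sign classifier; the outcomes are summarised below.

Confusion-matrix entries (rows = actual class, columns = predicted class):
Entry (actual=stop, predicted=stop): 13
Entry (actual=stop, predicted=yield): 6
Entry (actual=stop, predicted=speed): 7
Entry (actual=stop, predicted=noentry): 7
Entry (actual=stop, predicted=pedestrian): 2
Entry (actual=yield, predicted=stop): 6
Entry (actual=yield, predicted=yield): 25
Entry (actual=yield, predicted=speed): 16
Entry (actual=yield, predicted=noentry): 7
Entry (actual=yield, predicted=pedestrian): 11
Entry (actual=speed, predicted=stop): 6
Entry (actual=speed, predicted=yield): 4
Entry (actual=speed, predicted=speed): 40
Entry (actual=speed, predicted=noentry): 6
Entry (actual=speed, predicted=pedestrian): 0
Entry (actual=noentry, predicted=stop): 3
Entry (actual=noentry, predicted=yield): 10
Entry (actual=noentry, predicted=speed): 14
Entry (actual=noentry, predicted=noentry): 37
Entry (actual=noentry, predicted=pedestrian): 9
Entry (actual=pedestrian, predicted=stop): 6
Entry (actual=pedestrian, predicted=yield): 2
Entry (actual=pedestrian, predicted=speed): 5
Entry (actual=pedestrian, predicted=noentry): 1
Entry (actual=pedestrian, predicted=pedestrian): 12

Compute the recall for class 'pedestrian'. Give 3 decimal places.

0.462

One-vs-rest for 'pedestrian': TP = diagonal; FP = other classes predicted 'pedestrian'; FN = 'pedestrian' predicted as other.
recall = TP/(TP+FN).
pedestrian: TP=12, FN=6+2+5+1=14 → 12/26 = 0.4615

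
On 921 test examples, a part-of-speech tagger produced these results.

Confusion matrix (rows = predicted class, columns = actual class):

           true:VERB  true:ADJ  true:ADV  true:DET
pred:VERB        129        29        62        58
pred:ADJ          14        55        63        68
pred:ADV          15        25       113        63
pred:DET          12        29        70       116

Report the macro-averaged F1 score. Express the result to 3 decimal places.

0.442

Per-class F1 score (2·TP/(2·TP+FP+FN)):
  VERB: TP=129, FP=29+62+58=149, FN=14+15+12=41 → 258/448 = 0.5759
  ADJ: TP=55, FP=14+63+68=145, FN=29+25+29=83 → 110/338 = 0.3254
  ADV: TP=113, FP=15+25+63=103, FN=62+63+70=195 → 226/524 = 0.4313
  DET: TP=116, FP=12+29+70=111, FN=58+68+63=189 → 232/532 = 0.4361
Macro-F1 score = mean = (0.5759 + 0.3254 + 0.4313 + 0.4361) / 4 = 0.442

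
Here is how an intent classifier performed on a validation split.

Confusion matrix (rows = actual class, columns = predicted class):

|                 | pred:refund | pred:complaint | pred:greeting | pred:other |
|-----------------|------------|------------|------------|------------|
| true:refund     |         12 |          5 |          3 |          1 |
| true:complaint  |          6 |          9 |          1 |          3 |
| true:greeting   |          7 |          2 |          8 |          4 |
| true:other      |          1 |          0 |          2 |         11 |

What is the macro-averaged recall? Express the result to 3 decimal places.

Per-class recall (TP/(TP+FN)):
  refund: TP=12, FN=5+3+1=9 → 12/21 = 0.5714
  complaint: TP=9, FN=6+1+3=10 → 9/19 = 0.4737
  greeting: TP=8, FN=7+2+4=13 → 8/21 = 0.3810
  other: TP=11, FN=1+0+2=3 → 11/14 = 0.7857
Macro-recall = mean = (0.5714 + 0.4737 + 0.3810 + 0.7857) / 4 = 0.553

0.553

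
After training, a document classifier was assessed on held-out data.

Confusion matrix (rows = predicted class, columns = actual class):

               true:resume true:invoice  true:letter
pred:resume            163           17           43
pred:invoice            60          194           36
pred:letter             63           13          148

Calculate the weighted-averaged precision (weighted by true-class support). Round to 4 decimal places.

Per-class precision (TP/(TP+FP)):
  resume: TP=163, FP=17+43=60 → 163/223 = 0.73094
  invoice: TP=194, FP=60+36=96 → 194/290 = 0.66897
  letter: TP=148, FP=63+13=76 → 148/224 = 0.66071
Weighted-precision = Σ (supportᵢ/N)·precisionᵢ with N=737: (286/737)·0.73094 + (224/737)·0.66897 + (227/737)·0.66071 = 0.6905

0.6905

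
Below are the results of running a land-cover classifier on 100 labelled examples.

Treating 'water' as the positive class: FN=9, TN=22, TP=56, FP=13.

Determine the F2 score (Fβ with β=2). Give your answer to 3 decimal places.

Fβ = (1+β²)·TP / ((1+β²)·TP + β²·FN + FP), with β²=4
= 5·56 / (5·56 + 4·9 + 13) = 0.851

0.851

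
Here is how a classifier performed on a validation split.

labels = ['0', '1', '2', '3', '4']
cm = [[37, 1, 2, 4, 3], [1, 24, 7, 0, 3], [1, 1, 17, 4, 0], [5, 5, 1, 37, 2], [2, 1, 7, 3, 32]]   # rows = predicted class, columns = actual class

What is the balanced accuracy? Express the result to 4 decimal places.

Balanced accuracy = mean of per-class recall.
  0: recall = 37/46 = 0.80435
  1: recall = 24/32 = 0.75000
  2: recall = 17/34 = 0.50000
  3: recall = 37/48 = 0.77083
  4: recall = 32/40 = 0.80000
Mean = (0.80435 + 0.75000 + 0.50000 + 0.77083 + 0.80000) / 5 = 0.7250

0.7250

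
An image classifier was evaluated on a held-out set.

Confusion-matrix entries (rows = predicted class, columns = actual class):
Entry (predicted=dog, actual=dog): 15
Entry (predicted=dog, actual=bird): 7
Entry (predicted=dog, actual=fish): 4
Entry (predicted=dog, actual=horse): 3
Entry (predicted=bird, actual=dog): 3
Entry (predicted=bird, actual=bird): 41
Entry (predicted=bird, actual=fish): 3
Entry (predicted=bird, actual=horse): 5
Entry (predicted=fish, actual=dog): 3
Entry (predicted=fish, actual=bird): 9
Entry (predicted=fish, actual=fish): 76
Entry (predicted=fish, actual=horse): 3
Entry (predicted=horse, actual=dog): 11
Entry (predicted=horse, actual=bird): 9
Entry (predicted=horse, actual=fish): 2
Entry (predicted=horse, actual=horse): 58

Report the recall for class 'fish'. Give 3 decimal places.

recall = TP/(TP+FN).
fish: TP=76, FN=4+3+2=9 → 76/85 = 0.8941

0.894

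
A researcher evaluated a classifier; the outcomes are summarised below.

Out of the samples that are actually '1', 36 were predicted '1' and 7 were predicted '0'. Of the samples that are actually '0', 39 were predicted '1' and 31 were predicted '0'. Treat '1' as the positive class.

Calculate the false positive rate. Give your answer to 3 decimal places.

FPR = FP/(FP+TN) = 39/(39+31) = 0.557

0.557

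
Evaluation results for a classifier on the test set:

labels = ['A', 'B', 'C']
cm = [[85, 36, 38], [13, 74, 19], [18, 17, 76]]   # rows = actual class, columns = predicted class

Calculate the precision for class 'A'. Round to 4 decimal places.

0.7328

Treat 'A' as positive and all other classes as negative.
precision = TP/(TP+FP).
A: TP=85, FP=13+18=31 → 85/116 = 0.73276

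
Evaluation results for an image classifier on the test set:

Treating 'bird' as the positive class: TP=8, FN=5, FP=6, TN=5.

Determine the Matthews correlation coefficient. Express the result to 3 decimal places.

MCC = (TP·TN − FP·FN) / √((TP+FP)(TP+FN)(TN+FP)(TN+FN))
Numerator = 8·5 − 6·5 = 10
Denominator = √(14·13·11·10) = √20020 = 141.4920
MCC = 10 / 141.4920 = 0.071

0.071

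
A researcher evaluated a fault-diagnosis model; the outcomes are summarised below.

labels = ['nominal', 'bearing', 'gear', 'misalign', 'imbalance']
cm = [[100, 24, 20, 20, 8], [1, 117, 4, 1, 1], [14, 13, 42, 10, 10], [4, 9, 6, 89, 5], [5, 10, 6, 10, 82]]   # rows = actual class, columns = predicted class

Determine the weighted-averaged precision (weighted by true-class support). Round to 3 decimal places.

0.712

Per-class precision (TP/(TP+FP)):
  nominal: TP=100, FP=1+14+4+5=24 → 100/124 = 0.8065
  bearing: TP=117, FP=24+13+9+10=56 → 117/173 = 0.6763
  gear: TP=42, FP=20+4+6+6=36 → 42/78 = 0.5385
  misalign: TP=89, FP=20+1+10+10=41 → 89/130 = 0.6846
  imbalance: TP=82, FP=8+1+10+5=24 → 82/106 = 0.7736
Weighted-precision = Σ (supportᵢ/N)·precisionᵢ with N=611: (172/611)·0.8065 + (124/611)·0.6763 + (89/611)·0.5385 + (113/611)·0.6846 + (113/611)·0.7736 = 0.712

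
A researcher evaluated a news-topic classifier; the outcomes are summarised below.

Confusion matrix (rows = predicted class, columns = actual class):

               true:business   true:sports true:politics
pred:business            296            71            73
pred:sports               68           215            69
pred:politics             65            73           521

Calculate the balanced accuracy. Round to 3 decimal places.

Balanced accuracy = mean of per-class recall.
  business: recall = 296/429 = 0.6900
  sports: recall = 215/359 = 0.5989
  politics: recall = 521/663 = 0.7858
Mean = (0.6900 + 0.5989 + 0.7858) / 3 = 0.692

0.692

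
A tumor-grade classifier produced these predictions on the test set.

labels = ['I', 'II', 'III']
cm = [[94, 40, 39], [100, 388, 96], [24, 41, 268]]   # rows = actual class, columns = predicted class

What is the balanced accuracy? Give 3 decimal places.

Balanced accuracy = mean of per-class recall.
  I: recall = 94/173 = 0.5434
  II: recall = 388/584 = 0.6644
  III: recall = 268/333 = 0.8048
Mean = (0.5434 + 0.6644 + 0.8048) / 3 = 0.671

0.671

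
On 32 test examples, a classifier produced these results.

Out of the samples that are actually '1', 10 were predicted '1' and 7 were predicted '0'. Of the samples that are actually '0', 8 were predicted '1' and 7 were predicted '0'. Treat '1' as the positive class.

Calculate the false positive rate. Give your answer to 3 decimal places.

0.533

FPR = FP/(FP+TN) = 8/(8+7) = 0.533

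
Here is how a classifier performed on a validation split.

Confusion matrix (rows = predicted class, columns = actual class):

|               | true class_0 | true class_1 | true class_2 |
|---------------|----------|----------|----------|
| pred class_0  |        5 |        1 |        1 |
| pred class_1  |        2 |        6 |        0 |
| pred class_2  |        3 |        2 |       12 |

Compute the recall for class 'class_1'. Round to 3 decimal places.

Take TP from the diagonal, FP from the rest of the 'class_1' prediction marginal, FN from the rest of the 'class_1' actual marginal.
recall = TP/(TP+FN).
class_1: TP=6, FN=1+2=3 → 6/9 = 0.6667

0.667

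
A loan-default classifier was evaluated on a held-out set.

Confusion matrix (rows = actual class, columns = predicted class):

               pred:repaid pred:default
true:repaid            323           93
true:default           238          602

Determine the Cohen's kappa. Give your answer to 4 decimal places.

0.4532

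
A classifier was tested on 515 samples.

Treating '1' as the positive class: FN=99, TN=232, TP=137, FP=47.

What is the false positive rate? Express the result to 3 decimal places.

0.168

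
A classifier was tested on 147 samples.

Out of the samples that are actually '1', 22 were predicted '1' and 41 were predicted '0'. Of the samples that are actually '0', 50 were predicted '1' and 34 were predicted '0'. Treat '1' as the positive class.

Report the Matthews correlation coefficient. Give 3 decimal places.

MCC = (TP·TN − FP·FN) / √((TP+FP)(TP+FN)(TN+FP)(TN+FN))
Numerator = 22·34 − 50·41 = -1302
Denominator = √(72·63·84·75) = √28576800 = 5345.7273
MCC = -1302 / 5345.7273 = -0.244

-0.244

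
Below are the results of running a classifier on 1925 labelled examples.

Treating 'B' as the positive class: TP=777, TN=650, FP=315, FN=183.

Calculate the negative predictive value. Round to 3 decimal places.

NPV = TN/(TN+FN) = 650/(650+183) = 0.780

0.780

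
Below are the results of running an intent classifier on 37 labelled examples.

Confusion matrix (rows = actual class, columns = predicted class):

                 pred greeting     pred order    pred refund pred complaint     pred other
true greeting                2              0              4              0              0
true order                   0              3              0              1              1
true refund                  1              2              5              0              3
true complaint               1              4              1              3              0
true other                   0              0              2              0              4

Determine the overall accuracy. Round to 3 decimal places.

Accuracy = trace / total = (2+3+5+3+4=17) / 37 = 17/37 = 0.459

0.459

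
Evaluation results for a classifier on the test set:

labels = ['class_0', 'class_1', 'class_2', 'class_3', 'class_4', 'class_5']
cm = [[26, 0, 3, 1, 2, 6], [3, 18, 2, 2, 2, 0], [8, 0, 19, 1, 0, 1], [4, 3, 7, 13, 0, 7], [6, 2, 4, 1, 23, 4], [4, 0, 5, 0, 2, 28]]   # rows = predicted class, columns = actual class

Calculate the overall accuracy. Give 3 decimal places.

Accuracy = trace / total = (26+18+19+13+23+28=127) / 207 = 127/207 = 0.614

0.614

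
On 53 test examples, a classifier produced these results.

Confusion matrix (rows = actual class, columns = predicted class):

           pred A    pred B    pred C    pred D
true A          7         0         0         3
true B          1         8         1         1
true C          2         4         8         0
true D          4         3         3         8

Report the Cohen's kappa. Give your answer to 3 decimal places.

0.450

Observed agreement pₒ = trace/N = 31/53 = 0.5849
Expected agreement pₑ = Σ (rowᵢ·colᵢ)/N² = (10·14 + 11·15 + 14·12 + 18·12)/53² = 0.2453
κ = (pₒ − pₑ)/(1 − pₑ) = (0.5849 − 0.2453)/(1 − 0.2453) = 0.450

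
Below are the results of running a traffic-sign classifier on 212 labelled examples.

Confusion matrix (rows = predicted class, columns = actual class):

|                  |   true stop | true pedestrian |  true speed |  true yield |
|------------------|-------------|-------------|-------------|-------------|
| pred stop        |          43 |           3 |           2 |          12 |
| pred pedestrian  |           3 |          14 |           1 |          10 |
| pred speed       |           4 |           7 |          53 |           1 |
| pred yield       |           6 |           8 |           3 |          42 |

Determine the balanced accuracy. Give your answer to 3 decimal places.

0.687

Balanced accuracy = mean of per-class recall.
  stop: recall = 43/56 = 0.7679
  pedestrian: recall = 14/32 = 0.4375
  speed: recall = 53/59 = 0.8983
  yield: recall = 42/65 = 0.6462
Mean = (0.7679 + 0.4375 + 0.8983 + 0.6462) / 4 = 0.687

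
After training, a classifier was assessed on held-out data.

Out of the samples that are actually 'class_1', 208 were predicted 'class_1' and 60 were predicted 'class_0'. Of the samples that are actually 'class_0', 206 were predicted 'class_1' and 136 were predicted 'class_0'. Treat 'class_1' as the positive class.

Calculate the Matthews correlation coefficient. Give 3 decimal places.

0.185

MCC = (TP·TN − FP·FN) / √((TP+FP)(TP+FN)(TN+FP)(TN+FN))
Numerator = 208·136 − 206·60 = 15928
Denominator = √(414·268·342·196) = √7437334464 = 86239.9818
MCC = 15928 / 86239.9818 = 0.185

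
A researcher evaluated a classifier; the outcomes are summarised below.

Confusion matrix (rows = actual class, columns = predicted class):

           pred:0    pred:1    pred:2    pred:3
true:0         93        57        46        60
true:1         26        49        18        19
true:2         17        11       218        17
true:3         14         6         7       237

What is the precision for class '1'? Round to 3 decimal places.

0.398

Take TP from the diagonal, FP from the rest of the '1' prediction marginal, FN from the rest of the '1' actual marginal.
precision = TP/(TP+FP).
1: TP=49, FP=57+11+6=74 → 49/123 = 0.3984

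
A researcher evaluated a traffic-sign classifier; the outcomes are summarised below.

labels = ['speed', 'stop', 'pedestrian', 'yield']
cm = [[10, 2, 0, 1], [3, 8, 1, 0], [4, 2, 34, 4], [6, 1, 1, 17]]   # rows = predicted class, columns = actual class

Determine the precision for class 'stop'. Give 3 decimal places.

Treat 'stop' as positive and all other classes as negative.
precision = TP/(TP+FP).
stop: TP=8, FP=3+1+0=4 → 8/12 = 0.6667

0.667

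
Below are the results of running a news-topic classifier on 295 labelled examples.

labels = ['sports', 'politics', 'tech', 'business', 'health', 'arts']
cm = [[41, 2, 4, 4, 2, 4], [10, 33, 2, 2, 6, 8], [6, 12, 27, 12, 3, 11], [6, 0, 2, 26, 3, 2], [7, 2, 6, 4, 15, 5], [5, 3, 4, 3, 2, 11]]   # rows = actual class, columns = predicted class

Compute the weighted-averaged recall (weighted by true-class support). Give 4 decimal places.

Per-class recall (TP/(TP+FN)):
  sports: TP=41, FN=2+4+4+2+4=16 → 41/57 = 0.71930
  politics: TP=33, FN=10+2+2+6+8=28 → 33/61 = 0.54098
  tech: TP=27, FN=6+12+12+3+11=44 → 27/71 = 0.38028
  business: TP=26, FN=6+0+2+3+2=13 → 26/39 = 0.66667
  health: TP=15, FN=7+2+6+4+5=24 → 15/39 = 0.38462
  arts: TP=11, FN=5+3+4+3+2=17 → 11/28 = 0.39286
Weighted-recall = Σ (supportᵢ/N)·recallᵢ with N=295: (57/295)·0.71930 + (61/295)·0.54098 + (71/295)·0.38028 + (39/295)·0.66667 + (39/295)·0.38462 + (28/295)·0.39286 = 0.5186

0.5186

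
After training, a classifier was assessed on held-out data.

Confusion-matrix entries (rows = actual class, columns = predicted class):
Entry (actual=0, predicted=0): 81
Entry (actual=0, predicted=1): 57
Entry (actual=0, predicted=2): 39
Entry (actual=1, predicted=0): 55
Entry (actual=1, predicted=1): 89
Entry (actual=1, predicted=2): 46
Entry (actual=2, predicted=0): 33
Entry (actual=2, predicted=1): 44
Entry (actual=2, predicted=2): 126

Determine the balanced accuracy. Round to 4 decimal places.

Balanced accuracy = mean of per-class recall.
  0: recall = 81/177 = 0.45763
  1: recall = 89/190 = 0.46842
  2: recall = 126/203 = 0.62069
Mean = (0.45763 + 0.46842 + 0.62069) / 3 = 0.5156

0.5156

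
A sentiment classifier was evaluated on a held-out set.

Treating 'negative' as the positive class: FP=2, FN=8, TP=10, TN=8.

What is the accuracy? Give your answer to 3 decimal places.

Accuracy = (TP+TN)/N = (10+8)/28 = 0.643

0.643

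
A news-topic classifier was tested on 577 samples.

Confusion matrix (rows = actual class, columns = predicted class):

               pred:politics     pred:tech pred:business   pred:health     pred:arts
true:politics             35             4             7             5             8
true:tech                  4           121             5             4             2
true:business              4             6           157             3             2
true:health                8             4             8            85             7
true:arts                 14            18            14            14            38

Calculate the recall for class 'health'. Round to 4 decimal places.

0.7589

Treat 'health' as positive and all other classes as negative.
recall = TP/(TP+FN).
health: TP=85, FN=8+4+8+7=27 → 85/112 = 0.75893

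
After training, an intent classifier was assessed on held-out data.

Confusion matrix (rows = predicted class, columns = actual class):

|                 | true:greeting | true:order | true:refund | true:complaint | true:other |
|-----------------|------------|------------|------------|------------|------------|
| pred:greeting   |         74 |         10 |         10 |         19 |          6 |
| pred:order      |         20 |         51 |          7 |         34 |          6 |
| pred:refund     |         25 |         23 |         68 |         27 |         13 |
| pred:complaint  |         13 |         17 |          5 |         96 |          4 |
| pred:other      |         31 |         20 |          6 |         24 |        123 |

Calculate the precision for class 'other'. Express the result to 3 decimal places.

Take TP from the diagonal, FP from the rest of the 'other' prediction marginal, FN from the rest of the 'other' actual marginal.
precision = TP/(TP+FP).
other: TP=123, FP=31+20+6+24=81 → 123/204 = 0.6029

0.603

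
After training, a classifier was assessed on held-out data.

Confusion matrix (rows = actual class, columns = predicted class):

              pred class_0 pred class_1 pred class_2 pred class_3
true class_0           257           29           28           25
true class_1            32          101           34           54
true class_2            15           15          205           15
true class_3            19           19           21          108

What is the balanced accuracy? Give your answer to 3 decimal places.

0.670

Balanced accuracy = mean of per-class recall.
  class_0: recall = 257/339 = 0.7581
  class_1: recall = 101/221 = 0.4570
  class_2: recall = 205/250 = 0.8200
  class_3: recall = 108/167 = 0.6467
Mean = (0.7581 + 0.4570 + 0.8200 + 0.6467) / 4 = 0.670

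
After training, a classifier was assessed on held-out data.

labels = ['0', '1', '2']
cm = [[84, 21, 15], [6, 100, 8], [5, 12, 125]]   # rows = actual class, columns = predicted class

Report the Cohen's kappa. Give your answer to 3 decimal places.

Observed agreement pₒ = trace/N = 309/376 = 0.8218
Expected agreement pₑ = Σ (rowᵢ·colᵢ)/N² = (120·95 + 114·133 + 142·148)/376² = 0.3365
κ = (pₒ − pₑ)/(1 − pₑ) = (0.8218 − 0.3365)/(1 − 0.3365) = 0.731

0.731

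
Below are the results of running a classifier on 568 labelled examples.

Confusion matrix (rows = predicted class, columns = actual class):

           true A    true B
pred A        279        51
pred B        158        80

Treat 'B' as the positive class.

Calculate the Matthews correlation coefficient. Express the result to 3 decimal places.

MCC = (TP·TN − FP·FN) / √((TP+FP)(TP+FN)(TN+FP)(TN+FN))
Numerator = 80·279 − 158·51 = 14262
Denominator = √(238·131·437·330) = √4496179380 = 67053.5561
MCC = 14262 / 67053.5561 = 0.213

0.213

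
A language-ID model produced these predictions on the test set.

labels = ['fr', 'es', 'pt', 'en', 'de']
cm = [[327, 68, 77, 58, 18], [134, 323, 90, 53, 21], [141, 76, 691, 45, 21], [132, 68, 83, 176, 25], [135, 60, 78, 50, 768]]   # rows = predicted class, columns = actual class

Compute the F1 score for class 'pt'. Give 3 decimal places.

Take TP from the diagonal, FP from the rest of the 'pt' prediction marginal, FN from the rest of the 'pt' actual marginal.
F1 score = 2·TP/(2·TP+FP+FN).
pt: TP=691, FP=141+76+45+21=283, FN=77+90+83+78=328 → 1382/1993 = 0.6934

0.693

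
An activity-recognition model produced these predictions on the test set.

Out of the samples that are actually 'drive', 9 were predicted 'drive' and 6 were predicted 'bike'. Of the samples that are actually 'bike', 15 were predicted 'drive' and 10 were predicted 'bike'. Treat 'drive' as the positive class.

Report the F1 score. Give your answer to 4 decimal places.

Precision = TP/(TP+FP) = 9/24 = 0.3750
Recall = TP/(TP+FN) = 9/15 = 0.6000
F1 = 2·TP/(2·TP+FP+FN) = 18/39 = 0.4615

0.4615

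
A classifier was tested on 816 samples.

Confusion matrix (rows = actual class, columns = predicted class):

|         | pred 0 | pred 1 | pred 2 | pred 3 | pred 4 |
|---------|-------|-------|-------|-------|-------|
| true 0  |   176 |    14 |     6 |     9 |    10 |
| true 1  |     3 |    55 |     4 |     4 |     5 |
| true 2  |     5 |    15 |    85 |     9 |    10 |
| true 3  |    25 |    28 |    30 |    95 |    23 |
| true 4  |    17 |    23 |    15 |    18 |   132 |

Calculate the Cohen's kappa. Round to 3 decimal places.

0.577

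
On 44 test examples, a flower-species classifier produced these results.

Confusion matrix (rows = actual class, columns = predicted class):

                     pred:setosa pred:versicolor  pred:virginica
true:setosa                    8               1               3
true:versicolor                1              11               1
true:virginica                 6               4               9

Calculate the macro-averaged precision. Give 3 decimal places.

Per-class precision (TP/(TP+FP)):
  setosa: TP=8, FP=1+6=7 → 8/15 = 0.5333
  versicolor: TP=11, FP=1+4=5 → 11/16 = 0.6875
  virginica: TP=9, FP=3+1=4 → 9/13 = 0.6923
Macro-precision = mean = (0.5333 + 0.6875 + 0.6923) / 3 = 0.638

0.638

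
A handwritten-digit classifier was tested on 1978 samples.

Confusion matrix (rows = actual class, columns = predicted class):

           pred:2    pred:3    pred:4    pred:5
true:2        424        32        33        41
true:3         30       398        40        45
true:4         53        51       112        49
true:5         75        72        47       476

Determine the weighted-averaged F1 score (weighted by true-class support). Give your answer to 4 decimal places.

Per-class F1 score (2·TP/(2·TP+FP+FN)):
  2: TP=424, FP=30+53+75=158, FN=32+33+41=106 → 848/1112 = 0.76259
  3: TP=398, FP=32+51+72=155, FN=30+40+45=115 → 796/1066 = 0.74672
  4: TP=112, FP=33+40+47=120, FN=53+51+49=153 → 224/497 = 0.45070
  5: TP=476, FP=41+45+49=135, FN=75+72+47=194 → 952/1281 = 0.74317
Weighted-F1 score = Σ (supportᵢ/N)·F1 scoreᵢ with N=1978: (530/1978)·0.76259 + (513/1978)·0.74672 + (265/1978)·0.45070 + (670/1978)·0.74317 = 0.7101

0.7101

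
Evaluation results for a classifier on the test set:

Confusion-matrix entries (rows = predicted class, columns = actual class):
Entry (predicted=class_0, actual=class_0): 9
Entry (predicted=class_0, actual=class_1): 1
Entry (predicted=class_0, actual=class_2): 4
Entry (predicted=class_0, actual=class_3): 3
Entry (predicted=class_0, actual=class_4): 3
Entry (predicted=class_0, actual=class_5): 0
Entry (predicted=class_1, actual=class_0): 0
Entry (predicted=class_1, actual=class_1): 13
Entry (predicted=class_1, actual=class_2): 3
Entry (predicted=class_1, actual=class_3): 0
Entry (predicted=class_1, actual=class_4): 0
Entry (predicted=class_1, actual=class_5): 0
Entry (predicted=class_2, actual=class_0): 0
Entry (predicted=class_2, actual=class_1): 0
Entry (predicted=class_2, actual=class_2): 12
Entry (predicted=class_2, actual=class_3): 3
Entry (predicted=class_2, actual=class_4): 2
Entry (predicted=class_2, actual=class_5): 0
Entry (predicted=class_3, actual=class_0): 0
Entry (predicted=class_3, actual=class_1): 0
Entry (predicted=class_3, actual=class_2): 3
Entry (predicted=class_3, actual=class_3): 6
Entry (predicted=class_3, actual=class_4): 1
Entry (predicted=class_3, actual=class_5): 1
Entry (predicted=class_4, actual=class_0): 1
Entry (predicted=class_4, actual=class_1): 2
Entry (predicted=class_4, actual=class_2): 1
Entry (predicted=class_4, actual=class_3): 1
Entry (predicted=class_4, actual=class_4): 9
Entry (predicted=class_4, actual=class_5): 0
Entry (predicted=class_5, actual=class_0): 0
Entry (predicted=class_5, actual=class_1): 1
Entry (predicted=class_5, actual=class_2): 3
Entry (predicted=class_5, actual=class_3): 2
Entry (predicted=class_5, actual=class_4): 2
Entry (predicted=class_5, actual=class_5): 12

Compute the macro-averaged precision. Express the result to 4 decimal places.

Per-class precision (TP/(TP+FP)):
  class_0: TP=9, FP=1+4+3+3+0=11 → 9/20 = 0.45000
  class_1: TP=13, FP=0+3+0+0+0=3 → 13/16 = 0.81250
  class_2: TP=12, FP=0+0+3+2+0=5 → 12/17 = 0.70588
  class_3: TP=6, FP=0+0+3+1+1=5 → 6/11 = 0.54545
  class_4: TP=9, FP=1+2+1+1+0=5 → 9/14 = 0.64286
  class_5: TP=12, FP=0+1+3+2+2=8 → 12/20 = 0.60000
Macro-precision = mean = (0.45000 + 0.81250 + 0.70588 + 0.54545 + 0.64286 + 0.60000) / 6 = 0.6261

0.6261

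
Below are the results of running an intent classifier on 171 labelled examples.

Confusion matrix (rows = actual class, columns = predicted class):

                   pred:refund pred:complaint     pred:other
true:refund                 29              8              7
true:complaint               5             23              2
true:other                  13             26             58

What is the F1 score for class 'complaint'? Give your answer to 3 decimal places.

0.529

One-vs-rest for 'complaint': TP = diagonal; FP = other classes predicted 'complaint'; FN = 'complaint' predicted as other.
F1 score = 2·TP/(2·TP+FP+FN).
complaint: TP=23, FP=8+26=34, FN=5+2=7 → 46/87 = 0.5287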